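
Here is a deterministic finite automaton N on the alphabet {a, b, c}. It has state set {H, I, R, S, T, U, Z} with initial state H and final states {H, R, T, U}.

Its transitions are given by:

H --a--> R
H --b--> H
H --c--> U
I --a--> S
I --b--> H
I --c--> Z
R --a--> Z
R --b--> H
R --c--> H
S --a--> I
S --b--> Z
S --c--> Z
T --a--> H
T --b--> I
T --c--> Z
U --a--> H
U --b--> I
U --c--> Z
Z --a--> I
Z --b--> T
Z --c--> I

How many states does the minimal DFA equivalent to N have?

All states are reachable from the start state.
Initial partition by acceptance: {H,R,T,U} | {I,S,Z}.
On input a, block {H,R,T,U} splits into {H,T,U} and {R}.
Split {H,T,U} by δ(·,a) → {T,U} and {H}.
Refine {I,S,Z} on symbol b: members go to different blocks, giving {I} and {S} and {Z}.
No further refinement is possible. Final partition (6 blocks): {T,U} | {I} | {R} | {H} | {S} | {Z}.

6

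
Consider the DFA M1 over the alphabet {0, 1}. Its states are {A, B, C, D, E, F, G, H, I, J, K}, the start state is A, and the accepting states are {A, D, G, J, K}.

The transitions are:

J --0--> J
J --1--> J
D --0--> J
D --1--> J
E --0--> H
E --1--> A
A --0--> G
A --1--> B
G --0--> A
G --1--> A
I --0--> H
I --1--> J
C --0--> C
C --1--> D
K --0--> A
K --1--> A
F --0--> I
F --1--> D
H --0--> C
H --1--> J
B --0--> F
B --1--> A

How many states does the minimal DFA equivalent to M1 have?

5

Reachable states from the start: {A,B,C,D,F,G,H,I,J}. Unreachable: {E,K} — drop them.
P0 = {A,D,G,J} | {B,C,F,H,I}.
Refine {A,D,G,J} on symbol 1: members go to different blocks, giving {D,G,J} and {A}.
Split {D,G,J} by δ(·,0) → {D,J} and {G}.
On input 1, block {B,C,F,H,I} splits into {C,F,H,I} and {B}.
No further refinement is possible. Final partition (5 blocks): {D,J} | {C,F,H,I} | {A} | {G} | {B}.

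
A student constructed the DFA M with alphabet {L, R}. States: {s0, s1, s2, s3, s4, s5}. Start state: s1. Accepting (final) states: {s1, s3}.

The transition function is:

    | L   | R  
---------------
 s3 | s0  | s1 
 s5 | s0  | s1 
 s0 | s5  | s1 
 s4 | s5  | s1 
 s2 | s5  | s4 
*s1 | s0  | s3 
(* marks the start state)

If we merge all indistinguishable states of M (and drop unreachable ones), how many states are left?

2

First remove the unreachable states {s2,s4}; 4 states remain.
Start with accepting vs non-accepting: {s1,s3} | {s0,s5}.
No further refinement is possible. Final partition (2 blocks): {s1,s3} | {s0,s5}.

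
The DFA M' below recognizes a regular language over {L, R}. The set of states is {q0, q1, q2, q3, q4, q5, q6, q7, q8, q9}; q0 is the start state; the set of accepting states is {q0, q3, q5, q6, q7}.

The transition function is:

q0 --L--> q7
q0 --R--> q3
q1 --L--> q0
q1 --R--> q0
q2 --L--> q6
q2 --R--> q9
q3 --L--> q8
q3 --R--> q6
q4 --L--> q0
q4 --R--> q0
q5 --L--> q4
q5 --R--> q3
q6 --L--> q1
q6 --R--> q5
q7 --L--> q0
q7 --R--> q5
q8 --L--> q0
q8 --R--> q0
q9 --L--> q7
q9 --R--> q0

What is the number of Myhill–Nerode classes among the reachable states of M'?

3

States {q2,q9} cannot be reached from the start state, so discard them.
Start with accepting vs non-accepting: {q0,q3,q5,q6,q7} | {q1,q4,q8}.
Refine {q0,q3,q5,q6,q7} on symbol L: members go to different blocks, giving {q3,q5,q6} and {q0,q7}.
Stable partition: {q3,q5,q6} | {q1,q4,q8} | {q0,q7} — 3 equivalence classes.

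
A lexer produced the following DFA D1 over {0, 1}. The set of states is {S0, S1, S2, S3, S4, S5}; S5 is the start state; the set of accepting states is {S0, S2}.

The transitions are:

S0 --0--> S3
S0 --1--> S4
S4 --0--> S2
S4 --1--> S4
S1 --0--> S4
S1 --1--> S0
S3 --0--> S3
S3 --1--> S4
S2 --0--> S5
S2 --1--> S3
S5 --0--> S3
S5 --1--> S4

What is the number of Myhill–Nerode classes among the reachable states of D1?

3

First remove the unreachable states {S0,S1}; 4 states remain.
Start with accepting vs non-accepting: {S2} | {S3,S4,S5}.
On input 0, block {S3,S4,S5} splits into {S3,S5} and {S4}.
No further refinement is possible. Final partition (3 blocks): {S2} | {S3,S5} | {S4}.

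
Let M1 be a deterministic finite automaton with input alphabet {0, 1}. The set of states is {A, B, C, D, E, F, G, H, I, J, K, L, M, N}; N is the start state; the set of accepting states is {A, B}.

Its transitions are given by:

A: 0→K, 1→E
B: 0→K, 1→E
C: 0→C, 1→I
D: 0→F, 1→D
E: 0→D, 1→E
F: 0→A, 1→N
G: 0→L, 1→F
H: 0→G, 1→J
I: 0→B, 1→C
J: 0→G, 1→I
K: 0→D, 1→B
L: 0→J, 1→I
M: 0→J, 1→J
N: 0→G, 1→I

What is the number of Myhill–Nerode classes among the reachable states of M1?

6

First remove the unreachable states {H,M}; 12 states remain.
Start with accepting vs non-accepting: {A,B} | {C,D,E,F,G,I,J,K,L,N}.
Refine {C,D,E,F,G,I,J,K,L,N} on symbol 0: members go to different blocks, giving {C,D,E,G,J,K,L,N} and {F,I}.
On input 0, block {C,D,E,G,J,K,L,N} splits into {C,E,G,J,K,L,N} and {D}.
Refine {C,E,G,J,K,L,N} on symbol 0: members go to different blocks, giving {C,G,J,L,N} and {E,K}.
Refine {E,K} on symbol 1: members go to different blocks, giving {E} and {K}.
No further refinement is possible. Final partition (6 blocks): {A,B} | {C,G,J,L,N} | {F,I} | {D} | {E} | {K}.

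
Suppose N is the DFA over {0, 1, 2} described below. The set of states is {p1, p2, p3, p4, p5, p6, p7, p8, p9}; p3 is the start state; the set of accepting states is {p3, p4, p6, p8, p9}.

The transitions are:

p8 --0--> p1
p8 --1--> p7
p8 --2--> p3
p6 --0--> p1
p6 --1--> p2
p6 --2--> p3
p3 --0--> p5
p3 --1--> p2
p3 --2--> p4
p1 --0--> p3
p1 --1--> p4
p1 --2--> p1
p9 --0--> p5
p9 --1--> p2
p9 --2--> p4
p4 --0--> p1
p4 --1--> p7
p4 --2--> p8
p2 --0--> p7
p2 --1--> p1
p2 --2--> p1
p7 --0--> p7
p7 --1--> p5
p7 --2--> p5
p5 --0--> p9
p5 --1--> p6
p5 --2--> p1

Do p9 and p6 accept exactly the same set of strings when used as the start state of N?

Yes

Initial partition by acceptance: {p3,p4,p6,p8,p9} | {p1,p2,p5,p7}.
Split {p1,p2,p5,p7} by δ(·,0) → {p1,p5} and {p2,p7}.
Stable partition: {p3,p4,p6,p8,p9} | {p1,p5} | {p2,p7} — 3 equivalence classes.
p9 and p6 lie in the same block of the stable partition, so they are equivalent — no string distinguishes them.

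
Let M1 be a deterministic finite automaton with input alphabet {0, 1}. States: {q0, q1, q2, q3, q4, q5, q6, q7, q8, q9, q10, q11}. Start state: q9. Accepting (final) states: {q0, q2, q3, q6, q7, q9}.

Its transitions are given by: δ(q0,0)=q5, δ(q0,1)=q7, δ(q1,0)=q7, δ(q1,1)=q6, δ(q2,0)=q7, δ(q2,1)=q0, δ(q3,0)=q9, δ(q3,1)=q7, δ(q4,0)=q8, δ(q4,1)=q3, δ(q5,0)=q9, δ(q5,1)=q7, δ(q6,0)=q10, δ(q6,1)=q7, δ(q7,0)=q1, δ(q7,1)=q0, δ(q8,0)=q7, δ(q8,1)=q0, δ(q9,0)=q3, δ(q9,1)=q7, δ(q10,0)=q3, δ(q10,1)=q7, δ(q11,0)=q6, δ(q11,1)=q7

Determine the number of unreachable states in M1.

BFS from q9 reaches {q0, q1, q3, q5, q6, q7, q9, q10}; the 4 state(s) q2, q4, q8, q11 are never visited.

4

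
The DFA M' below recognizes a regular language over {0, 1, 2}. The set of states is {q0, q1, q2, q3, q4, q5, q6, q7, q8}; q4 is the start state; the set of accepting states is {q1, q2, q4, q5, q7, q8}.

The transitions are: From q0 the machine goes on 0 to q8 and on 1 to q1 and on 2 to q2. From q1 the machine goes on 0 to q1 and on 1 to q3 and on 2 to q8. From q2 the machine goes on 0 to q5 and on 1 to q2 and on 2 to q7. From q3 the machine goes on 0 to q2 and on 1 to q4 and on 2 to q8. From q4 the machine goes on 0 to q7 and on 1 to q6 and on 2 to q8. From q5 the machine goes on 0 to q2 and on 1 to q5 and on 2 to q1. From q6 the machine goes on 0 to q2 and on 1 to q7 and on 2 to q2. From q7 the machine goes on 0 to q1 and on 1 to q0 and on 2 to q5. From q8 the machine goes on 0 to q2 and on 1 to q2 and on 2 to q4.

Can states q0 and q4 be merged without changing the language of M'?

No

All states are reachable from the start state.
Start with accepting vs non-accepting: {q1,q2,q4,q5,q7,q8} | {q0,q3,q6}.
Split {q1,q2,q4,q5,q7,q8} by δ(·,1) → {q1,q4,q7} and {q2,q5,q8}.
The partition is now stable with 3 blocks: {q1,q4,q7} | {q0,q3,q6} | {q2,q5,q8}.
q0 and q4 end up in different blocks, so they are distinguishable. For instance, the string 'ε' is accepted from only q4.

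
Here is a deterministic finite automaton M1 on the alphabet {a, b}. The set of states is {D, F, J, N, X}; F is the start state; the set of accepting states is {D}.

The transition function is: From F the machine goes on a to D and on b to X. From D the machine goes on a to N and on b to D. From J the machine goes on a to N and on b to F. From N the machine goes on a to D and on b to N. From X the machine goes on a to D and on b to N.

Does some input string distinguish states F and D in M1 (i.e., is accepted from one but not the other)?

Reachable states from the start: {D,F,N,X}. Unreachable: {J} — drop them.
Start with accepting vs non-accepting: {D} | {F,N,X}.
No further refinement is possible. Final partition (2 blocks): {D} | {F,N,X}.
F and D end up in different blocks, so they are distinguishable. For instance, the string 'ε' is accepted from only D.

Yes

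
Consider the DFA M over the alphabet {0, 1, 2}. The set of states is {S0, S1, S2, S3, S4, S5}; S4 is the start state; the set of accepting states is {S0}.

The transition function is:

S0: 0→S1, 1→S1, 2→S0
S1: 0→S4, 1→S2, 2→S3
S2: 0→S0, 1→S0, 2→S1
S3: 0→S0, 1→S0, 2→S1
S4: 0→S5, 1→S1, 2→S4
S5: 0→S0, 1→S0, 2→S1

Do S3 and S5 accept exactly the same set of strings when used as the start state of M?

Yes

All states are reachable from the start state.
P0 = {S0} | {S1,S2,S3,S4,S5}.
Split {S1,S2,S3,S4,S5} by δ(·,0) → {S2,S3,S5} and {S1,S4}.
On input 0, block {S1,S4} splits into {S1} and {S4}.
The partition is now stable with 4 blocks: {S0} | {S2,S3,S5} | {S1} | {S4}.
S3 and S5 lie in the same block of the stable partition, so they are equivalent — no string distinguishes them.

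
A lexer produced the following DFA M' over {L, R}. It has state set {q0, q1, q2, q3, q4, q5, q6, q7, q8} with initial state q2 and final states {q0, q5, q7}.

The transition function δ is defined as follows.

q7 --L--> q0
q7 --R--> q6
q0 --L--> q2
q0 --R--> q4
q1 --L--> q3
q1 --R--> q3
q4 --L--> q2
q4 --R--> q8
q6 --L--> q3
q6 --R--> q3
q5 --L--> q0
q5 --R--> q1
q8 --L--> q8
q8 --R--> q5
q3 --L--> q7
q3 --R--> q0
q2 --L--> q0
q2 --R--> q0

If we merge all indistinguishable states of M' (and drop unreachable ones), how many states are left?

Every state is reachable, so we keep all 9.
P0 = {q0,q5,q7} | {q1,q2,q3,q4,q6,q8}.
On input L, block {q0,q5,q7} splits into {q5,q7} and {q0}.
Refine {q1,q2,q3,q4,q6,q8} on symbol L: members go to different blocks, giving {q1,q4,q6,q8} and {q2} and {q3}.
Refine {q1,q4,q6,q8} on symbol L: members go to different blocks, giving {q1,q6} and {q4} and {q8}.
The partition is now stable with 7 blocks: {q5,q7} | {q1,q6} | {q0} | {q2} | {q3} | {q4} | {q8}.

7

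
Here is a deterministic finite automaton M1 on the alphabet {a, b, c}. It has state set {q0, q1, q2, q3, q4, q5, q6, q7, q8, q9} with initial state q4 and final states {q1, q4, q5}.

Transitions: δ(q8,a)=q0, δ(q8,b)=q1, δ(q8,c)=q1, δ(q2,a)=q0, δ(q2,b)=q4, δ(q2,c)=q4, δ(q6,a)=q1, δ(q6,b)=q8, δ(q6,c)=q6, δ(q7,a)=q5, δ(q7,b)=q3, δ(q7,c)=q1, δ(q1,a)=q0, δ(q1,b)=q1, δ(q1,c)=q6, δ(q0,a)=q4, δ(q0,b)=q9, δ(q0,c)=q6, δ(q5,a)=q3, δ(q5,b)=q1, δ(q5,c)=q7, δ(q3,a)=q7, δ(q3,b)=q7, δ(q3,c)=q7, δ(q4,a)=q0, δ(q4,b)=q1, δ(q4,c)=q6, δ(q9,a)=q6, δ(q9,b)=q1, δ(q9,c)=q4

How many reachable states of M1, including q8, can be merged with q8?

Reachable states from the start: {q0,q1,q4,q6,q8,q9}. Unreachable: {q2,q3,q5,q7} — drop them.
P0 = {q1,q4} | {q0,q6,q8,q9}.
Refine {q0,q6,q8,q9} on symbol a: members go to different blocks, giving {q0,q6} and {q8,q9}.
No further refinement is possible. Final partition (3 blocks): {q1,q4} | {q0,q6} | {q8,q9}.
The equivalence class containing q8 is {q8,q9}, of size 2.

2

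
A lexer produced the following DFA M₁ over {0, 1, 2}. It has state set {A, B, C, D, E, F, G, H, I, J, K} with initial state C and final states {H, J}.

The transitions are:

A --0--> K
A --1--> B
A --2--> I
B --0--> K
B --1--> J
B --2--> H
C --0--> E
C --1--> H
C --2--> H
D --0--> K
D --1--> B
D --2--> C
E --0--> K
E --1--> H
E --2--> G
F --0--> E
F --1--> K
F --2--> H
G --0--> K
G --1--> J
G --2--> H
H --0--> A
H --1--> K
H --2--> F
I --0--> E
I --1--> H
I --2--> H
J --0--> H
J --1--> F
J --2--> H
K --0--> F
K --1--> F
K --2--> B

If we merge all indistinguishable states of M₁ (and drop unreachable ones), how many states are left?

First remove the unreachable states {D}; 10 states remain.
Start with accepting vs non-accepting: {H,J} | {A,B,C,E,F,G,I,K}.
On input 0, block {H,J} splits into {H} and {J}.
Split {A,B,C,E,F,G,I,K} by δ(·,1) → {A,F,K} and {C,E,I} and {B,G}.
On input 0, block {A,F,K} splits into {A,K} and {F}.
On input 0, block {A,K} splits into {A} and {K}.
Refine {C,E,I} on symbol 0: members go to different blocks, giving {C,I} and {E}.
Stable partition: {H} | {A} | {J} | {C,I} | {B,G} | {F} | {K} | {E} — 8 equivalence classes.

8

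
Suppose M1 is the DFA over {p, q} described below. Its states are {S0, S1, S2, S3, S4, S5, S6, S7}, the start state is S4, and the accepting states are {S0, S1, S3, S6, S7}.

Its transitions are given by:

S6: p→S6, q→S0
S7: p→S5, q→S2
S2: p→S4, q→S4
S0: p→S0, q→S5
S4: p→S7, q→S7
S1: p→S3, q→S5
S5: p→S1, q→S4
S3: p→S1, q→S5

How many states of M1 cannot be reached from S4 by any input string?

2

No path from S4 leads to S0, S6; the other 6 states are all reachable.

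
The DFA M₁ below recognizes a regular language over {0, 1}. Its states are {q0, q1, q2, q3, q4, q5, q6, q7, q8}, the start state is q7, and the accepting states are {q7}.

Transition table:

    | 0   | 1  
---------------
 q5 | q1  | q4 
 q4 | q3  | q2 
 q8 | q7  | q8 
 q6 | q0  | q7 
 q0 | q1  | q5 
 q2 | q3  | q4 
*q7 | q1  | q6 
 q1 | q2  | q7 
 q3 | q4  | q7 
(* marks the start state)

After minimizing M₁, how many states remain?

States {q8} cannot be reached from the start state, so discard them.
Start with accepting vs non-accepting: {q7} | {q0,q1,q2,q3,q4,q5,q6}.
On input 1, block {q0,q1,q2,q3,q4,q5,q6} splits into {q0,q2,q4,q5} and {q1,q3,q6}.
Stable partition: {q7} | {q0,q2,q4,q5} | {q1,q3,q6} — 3 equivalence classes.

3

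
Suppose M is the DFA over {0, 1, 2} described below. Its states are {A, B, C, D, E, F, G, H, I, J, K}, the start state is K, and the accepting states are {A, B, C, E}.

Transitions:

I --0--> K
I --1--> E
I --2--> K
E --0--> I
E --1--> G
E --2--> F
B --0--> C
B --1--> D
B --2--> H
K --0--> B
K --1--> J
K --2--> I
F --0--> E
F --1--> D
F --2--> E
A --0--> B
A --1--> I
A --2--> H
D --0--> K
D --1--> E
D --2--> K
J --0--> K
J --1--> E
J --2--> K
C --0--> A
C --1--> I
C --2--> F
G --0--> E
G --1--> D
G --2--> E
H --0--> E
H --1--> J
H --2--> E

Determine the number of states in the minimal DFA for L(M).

All states are reachable from the start state.
Initial partition by acceptance: {A,B,C,E} | {D,F,G,H,I,J,K}.
Refine {A,B,C,E} on symbol 0: members go to different blocks, giving {A,B,C} and {E}.
Refine {D,F,G,H,I,J,K} on symbol 0: members go to different blocks, giving {D,I,J} and {F,G,H} and {K}.
Stable partition: {A,B,C} | {D,I,J} | {E} | {F,G,H} | {K} — 5 equivalence classes.

5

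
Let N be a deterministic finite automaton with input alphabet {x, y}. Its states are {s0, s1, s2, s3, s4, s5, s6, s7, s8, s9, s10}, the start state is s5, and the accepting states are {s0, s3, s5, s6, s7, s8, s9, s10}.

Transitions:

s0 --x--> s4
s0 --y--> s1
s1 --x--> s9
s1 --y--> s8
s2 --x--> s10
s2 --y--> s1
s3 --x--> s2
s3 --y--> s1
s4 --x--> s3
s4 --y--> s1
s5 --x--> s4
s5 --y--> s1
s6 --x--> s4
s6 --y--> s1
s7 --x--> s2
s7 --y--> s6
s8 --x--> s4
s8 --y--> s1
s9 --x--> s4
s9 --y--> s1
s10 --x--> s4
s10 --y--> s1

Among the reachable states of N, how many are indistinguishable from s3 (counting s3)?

5

Reachable states from the start: {s1,s2,s3,s4,s5,s8,s9,s10}. Unreachable: {s0,s6,s7} — drop them.
P0 = {s3,s5,s8,s9,s10} | {s1,s2,s4}.
Refine {s1,s2,s4} on symbol y: members go to different blocks, giving {s2,s4} and {s1}.
No further refinement is possible. Final partition (3 blocks): {s3,s5,s8,s9,s10} | {s2,s4} | {s1}.
State s3 belongs to the block {s3,s5,s8,s9,s10}, which has 5 states.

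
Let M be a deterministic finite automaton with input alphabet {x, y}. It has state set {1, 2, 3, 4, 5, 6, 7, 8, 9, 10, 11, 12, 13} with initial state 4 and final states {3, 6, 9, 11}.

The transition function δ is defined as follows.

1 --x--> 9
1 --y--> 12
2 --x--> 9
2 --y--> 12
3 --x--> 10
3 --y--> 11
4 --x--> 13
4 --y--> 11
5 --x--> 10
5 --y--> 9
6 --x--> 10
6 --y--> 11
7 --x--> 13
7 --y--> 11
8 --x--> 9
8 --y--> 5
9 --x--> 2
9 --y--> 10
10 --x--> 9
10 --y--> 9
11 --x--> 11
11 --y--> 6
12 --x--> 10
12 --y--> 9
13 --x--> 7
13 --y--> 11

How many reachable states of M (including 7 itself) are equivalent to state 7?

3

First remove the unreachable states {1,3,5,8}; 9 states remain.
Initial partition by acceptance: {6,9,11} | {2,4,7,10,12,13}.
Split {6,9,11} by δ(·,x) → {6,9} and {11}.
On input y, block {6,9} splits into {6} and {9}.
Refine {2,4,7,10,12,13} on symbol x: members go to different blocks, giving {4,7,12,13} and {2,10}.
On input x, block {4,7,12,13} splits into {4,7,13} and {12}.
Split {2,10} by δ(·,y) → {2} and {10}.
The partition is now stable with 7 blocks: {6} | {4,7,13} | {11} | {9} | {2} | {12} | {10}.
The equivalence class containing 7 is {4,7,13}, of size 3.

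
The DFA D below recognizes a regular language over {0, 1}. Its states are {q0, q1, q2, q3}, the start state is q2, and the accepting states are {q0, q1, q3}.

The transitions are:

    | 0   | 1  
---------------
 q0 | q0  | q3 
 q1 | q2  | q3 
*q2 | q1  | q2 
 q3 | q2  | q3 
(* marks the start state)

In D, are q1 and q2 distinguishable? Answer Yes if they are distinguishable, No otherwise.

Yes

First remove the unreachable states {q0}; 3 states remain.
Initial partition by acceptance: {q1,q3} | {q2}.
No further refinement is possible. Final partition (2 blocks): {q1,q3} | {q2}.
q1 and q2 end up in different blocks, so they are distinguishable. For instance, the string 'ε' is accepted from only q1.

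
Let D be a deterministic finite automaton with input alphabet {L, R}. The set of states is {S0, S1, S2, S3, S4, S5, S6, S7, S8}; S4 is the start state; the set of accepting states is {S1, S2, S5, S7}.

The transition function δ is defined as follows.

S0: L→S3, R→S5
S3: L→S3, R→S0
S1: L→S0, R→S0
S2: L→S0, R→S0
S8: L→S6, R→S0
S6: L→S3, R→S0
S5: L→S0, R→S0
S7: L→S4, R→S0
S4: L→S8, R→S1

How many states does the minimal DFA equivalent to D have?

3

First remove the unreachable states {S2,S7}; 7 states remain.
Start with accepting vs non-accepting: {S1,S5} | {S0,S3,S4,S6,S8}.
Split {S0,S3,S4,S6,S8} by δ(·,R) → {S3,S6,S8} and {S0,S4}.
Stable partition: {S1,S5} | {S3,S6,S8} | {S0,S4} — 3 equivalence classes.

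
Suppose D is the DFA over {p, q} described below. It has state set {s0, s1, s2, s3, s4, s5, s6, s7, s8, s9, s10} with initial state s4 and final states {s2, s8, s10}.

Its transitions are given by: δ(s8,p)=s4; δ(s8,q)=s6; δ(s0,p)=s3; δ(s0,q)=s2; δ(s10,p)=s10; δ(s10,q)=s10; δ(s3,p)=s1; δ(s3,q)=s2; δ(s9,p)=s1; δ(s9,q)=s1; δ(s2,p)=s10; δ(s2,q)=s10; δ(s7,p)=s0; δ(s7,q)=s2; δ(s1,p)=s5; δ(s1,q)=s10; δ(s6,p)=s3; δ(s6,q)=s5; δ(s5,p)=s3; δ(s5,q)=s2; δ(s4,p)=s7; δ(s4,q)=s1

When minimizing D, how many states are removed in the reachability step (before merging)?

No path from s4 leads to s6, s8, s9; the other 8 states are all reachable.

3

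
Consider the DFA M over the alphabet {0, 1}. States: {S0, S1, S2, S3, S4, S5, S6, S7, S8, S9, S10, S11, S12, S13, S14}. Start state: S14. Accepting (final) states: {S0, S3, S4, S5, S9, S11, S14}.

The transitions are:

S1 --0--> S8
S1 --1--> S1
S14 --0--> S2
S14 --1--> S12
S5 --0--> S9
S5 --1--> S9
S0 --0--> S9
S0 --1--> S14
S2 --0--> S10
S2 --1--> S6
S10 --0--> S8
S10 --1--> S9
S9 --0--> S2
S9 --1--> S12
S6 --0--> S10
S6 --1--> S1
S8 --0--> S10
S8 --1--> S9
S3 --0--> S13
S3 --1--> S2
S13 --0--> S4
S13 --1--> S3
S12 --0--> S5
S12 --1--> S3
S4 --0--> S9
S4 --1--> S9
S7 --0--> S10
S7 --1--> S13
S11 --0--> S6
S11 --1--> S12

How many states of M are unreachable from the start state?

BFS from S14 reaches {S1, S2, S3, S4, S5, S6, S8, S9, S10, S12, S13, S14}; the 3 state(s) S0, S7, S11 are never visited.

3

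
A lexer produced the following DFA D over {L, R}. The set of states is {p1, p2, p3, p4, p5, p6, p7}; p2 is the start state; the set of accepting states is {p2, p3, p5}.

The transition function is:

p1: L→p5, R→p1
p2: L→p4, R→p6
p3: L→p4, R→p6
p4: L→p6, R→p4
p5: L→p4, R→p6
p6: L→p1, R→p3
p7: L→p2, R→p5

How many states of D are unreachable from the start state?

1

No path from p2 leads to p7; the other 6 states are all reachable.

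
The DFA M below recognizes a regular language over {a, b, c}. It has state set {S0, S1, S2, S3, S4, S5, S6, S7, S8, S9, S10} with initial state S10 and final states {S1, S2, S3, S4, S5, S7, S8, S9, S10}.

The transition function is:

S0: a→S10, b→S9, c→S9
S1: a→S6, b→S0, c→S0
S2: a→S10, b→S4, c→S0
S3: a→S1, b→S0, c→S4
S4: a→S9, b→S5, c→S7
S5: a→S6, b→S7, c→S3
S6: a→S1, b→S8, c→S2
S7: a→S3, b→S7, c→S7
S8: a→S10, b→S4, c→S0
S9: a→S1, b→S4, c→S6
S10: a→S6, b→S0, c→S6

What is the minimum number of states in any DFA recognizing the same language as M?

7

Every state is reachable, so we keep all 11.
Start with accepting vs non-accepting: {S1,S2,S3,S4,S5,S7,S8,S9,S10} | {S0,S6}.
Split {S1,S2,S3,S4,S5,S7,S8,S9,S10} by δ(·,a) → {S2,S3,S4,S7,S8,S9} and {S1,S5,S10}.
Refine {S2,S3,S4,S7,S8,S9} on symbol a: members go to different blocks, giving {S2,S3,S8,S9} and {S4,S7}.
Refine {S2,S3,S8,S9} on symbol b: members go to different blocks, giving {S2,S8,S9} and {S3}.
On input b, block {S1,S5,S10} splits into {S1,S10} and {S5}.
Split {S4,S7} by δ(·,a) → {S4} and {S7}.
No further refinement is possible. Final partition (7 blocks): {S2,S8,S9} | {S0,S6} | {S1,S10} | {S4} | {S3} | {S5} | {S7}.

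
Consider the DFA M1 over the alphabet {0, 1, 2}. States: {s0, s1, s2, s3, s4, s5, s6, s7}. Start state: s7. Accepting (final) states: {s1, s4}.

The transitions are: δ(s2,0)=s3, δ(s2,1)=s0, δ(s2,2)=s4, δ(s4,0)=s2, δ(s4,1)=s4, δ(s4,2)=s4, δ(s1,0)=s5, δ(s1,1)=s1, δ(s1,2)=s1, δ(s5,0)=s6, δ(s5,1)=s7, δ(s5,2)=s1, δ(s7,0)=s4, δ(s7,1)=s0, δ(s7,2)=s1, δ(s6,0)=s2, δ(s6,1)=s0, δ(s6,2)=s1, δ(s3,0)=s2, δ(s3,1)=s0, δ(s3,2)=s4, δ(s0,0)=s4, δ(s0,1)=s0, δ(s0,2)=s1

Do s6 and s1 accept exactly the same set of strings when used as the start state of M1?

All states are reachable from the start state.
P0 = {s1,s4} | {s0,s2,s3,s5,s6,s7}.
Refine {s0,s2,s3,s5,s6,s7} on symbol 0: members go to different blocks, giving {s2,s3,s5,s6} and {s0,s7}.
No further refinement is possible. Final partition (3 blocks): {s1,s4} | {s2,s3,s5,s6} | {s0,s7}.
s6 and s1 end up in different blocks, so they are distinguishable. For instance, the string 'ε' is accepted from only s1.

No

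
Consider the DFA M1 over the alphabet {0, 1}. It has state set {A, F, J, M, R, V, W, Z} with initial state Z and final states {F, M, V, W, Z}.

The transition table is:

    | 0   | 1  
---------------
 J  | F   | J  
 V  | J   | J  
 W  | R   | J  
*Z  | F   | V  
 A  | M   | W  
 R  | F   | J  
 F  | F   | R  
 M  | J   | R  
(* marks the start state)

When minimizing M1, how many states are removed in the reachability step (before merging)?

BFS from Z reaches {F, J, R, V, Z}; the 3 state(s) A, M, W are never visited.

3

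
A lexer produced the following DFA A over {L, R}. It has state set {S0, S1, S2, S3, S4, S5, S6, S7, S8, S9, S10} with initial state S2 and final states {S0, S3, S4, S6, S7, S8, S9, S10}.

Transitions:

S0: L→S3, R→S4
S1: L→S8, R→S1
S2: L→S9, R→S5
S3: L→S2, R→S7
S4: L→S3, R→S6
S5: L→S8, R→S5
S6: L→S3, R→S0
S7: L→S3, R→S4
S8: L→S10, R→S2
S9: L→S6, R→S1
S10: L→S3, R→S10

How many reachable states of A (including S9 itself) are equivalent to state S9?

2

Start with accepting vs non-accepting: {S0,S3,S4,S6,S7,S8,S9,S10} | {S1,S2,S5}.
Split {S0,S3,S4,S6,S7,S8,S9,S10} by δ(·,L) → {S0,S4,S6,S7,S8,S9,S10} and {S3}.
On input L, block {S0,S4,S6,S7,S8,S9,S10} splits into {S0,S4,S6,S7,S10} and {S8,S9}.
Stable partition: {S0,S4,S6,S7,S10} | {S1,S2,S5} | {S3} | {S8,S9} — 4 equivalence classes.
The equivalence class containing S9 is {S8,S9}, of size 2.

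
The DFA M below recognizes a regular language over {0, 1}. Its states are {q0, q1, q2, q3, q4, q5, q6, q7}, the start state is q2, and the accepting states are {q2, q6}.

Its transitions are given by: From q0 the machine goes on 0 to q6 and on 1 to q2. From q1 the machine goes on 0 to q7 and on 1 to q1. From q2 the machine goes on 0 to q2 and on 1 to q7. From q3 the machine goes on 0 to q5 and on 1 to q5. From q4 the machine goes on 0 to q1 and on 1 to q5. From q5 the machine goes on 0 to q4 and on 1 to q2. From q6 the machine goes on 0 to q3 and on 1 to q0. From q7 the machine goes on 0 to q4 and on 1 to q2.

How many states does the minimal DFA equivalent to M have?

States {q0,q3,q6} cannot be reached from the start state, so discard them.
P0 = {q2} | {q1,q4,q5,q7}.
Refine {q1,q4,q5,q7} on symbol 1: members go to different blocks, giving {q1,q4} and {q5,q7}.
Split {q1,q4} by δ(·,0) → {q1} and {q4}.
Stable partition: {q2} | {q1} | {q5,q7} | {q4} — 4 equivalence classes.

4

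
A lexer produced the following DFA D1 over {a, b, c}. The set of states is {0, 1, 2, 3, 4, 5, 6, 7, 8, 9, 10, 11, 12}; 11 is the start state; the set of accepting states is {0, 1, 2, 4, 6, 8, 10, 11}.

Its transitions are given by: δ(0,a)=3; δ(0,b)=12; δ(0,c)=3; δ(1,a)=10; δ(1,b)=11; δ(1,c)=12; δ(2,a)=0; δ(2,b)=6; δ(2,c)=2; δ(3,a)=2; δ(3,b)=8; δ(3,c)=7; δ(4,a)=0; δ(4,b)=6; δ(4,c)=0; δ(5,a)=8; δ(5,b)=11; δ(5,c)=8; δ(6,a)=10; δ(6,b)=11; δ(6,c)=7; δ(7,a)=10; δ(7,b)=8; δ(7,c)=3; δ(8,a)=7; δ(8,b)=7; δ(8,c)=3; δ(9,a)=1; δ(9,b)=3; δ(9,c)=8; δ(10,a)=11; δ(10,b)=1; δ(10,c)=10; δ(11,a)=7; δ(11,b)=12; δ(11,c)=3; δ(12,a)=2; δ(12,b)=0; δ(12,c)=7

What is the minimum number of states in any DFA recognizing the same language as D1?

States {4,5,9} cannot be reached from the start state, so discard them.
P0 = {0,1,2,6,8,10,11} | {3,7,12}.
Refine {0,1,2,6,8,10,11} on symbol a: members go to different blocks, giving {1,2,6,10} and {0,8,11}.
On input a, block {1,2,6,10} splits into {1,6} and {2,10}.
Stable partition: {1,6} | {3,7,12} | {0,8,11} | {2,10} — 4 equivalence classes.

4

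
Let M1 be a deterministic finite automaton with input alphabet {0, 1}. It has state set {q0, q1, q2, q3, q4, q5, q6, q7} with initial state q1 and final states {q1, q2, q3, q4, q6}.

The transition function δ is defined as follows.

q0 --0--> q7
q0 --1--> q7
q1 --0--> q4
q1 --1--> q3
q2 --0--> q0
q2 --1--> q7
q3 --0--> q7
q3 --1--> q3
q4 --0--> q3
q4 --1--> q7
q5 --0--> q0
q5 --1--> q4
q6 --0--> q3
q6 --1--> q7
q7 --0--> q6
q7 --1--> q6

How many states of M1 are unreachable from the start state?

3

BFS from q1 reaches {q1, q3, q4, q6, q7}; the 3 state(s) q0, q2, q5 are never visited.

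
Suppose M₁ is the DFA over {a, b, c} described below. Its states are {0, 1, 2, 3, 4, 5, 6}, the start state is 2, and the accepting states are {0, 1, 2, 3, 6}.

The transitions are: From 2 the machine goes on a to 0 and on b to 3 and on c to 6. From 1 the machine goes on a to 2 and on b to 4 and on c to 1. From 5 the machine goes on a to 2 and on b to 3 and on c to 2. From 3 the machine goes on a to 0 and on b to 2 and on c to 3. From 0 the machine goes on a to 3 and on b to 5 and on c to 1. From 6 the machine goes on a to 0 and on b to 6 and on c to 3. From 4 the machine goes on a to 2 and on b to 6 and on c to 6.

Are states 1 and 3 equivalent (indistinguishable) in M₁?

No

Every state is reachable, so we keep all 7.
Initial partition by acceptance: {0,1,2,3,6} | {4,5}.
On input b, block {0,1,2,3,6} splits into {2,3,6} and {0,1}.
Stable partition: {2,3,6} | {4,5} | {0,1} — 3 equivalence classes.
1 and 3 end up in different blocks, so they are distinguishable. For instance, the string 'b' is accepted from only 3.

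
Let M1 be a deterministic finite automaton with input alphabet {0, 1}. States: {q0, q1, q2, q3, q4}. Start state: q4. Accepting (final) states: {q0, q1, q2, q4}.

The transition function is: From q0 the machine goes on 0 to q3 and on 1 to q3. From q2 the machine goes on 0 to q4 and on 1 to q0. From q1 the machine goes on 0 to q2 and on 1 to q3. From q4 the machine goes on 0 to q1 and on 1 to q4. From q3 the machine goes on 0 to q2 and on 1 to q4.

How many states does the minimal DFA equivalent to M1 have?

5

Every state is reachable, so we keep all 5.
Initial partition by acceptance: {q0,q1,q2,q4} | {q3}.
Split {q0,q1,q2,q4} by δ(·,0) → {q1,q2,q4} and {q0}.
Refine {q1,q2,q4} on symbol 1: members go to different blocks, giving {q1} and {q2} and {q4}.
The partition is now stable with 5 blocks: {q1} | {q3} | {q0} | {q2} | {q4}.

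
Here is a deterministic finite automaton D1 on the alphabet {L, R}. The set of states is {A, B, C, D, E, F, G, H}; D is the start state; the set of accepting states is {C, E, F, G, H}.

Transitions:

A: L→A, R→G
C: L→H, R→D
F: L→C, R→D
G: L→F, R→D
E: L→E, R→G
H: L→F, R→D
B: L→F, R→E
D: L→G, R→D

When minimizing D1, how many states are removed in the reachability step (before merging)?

3

Starting at D and following transitions, the reachable set is {C, D, F, G, H}. That leaves A, B, E unreachable — 3 in total.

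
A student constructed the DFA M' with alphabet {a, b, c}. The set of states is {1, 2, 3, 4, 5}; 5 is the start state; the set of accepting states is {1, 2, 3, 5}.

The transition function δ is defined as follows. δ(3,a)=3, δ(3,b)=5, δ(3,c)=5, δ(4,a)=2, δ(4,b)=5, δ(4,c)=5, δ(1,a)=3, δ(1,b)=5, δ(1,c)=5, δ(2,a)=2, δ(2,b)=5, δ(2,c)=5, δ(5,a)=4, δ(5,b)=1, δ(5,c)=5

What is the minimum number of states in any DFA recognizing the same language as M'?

3

Every state is reachable, so we keep all 5.
P0 = {1,2,3,5} | {4}.
Refine {1,2,3,5} on symbol a: members go to different blocks, giving {1,2,3} and {5}.
Stable partition: {1,2,3} | {4} | {5} — 3 equivalence classes.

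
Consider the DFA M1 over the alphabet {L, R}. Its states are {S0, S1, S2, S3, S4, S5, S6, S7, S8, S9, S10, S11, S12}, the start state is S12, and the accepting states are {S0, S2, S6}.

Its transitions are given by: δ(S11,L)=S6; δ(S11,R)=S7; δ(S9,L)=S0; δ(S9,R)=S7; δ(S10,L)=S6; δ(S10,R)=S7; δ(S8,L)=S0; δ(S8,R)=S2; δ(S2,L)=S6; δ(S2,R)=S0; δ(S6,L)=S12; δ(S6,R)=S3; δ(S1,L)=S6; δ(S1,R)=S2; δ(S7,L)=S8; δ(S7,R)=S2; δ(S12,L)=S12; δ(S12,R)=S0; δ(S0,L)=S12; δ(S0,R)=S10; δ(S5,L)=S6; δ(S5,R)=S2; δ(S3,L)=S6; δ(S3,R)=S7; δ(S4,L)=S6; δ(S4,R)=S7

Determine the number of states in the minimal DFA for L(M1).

6

First remove the unreachable states {S1,S4,S5,S9,S11}; 8 states remain.
Initial partition by acceptance: {S0,S2,S6} | {S3,S7,S8,S10,S12}.
On input L, block {S0,S2,S6} splits into {S0,S6} and {S2}.
On input L, block {S3,S7,S8,S10,S12} splits into {S3,S8,S10} and {S7,S12}.
On input R, block {S3,S8,S10} splits into {S3,S10} and {S8}.
On input L, block {S7,S12} splits into {S7} and {S12}.
The partition is now stable with 6 blocks: {S0,S6} | {S3,S10} | {S2} | {S7} | {S8} | {S12}.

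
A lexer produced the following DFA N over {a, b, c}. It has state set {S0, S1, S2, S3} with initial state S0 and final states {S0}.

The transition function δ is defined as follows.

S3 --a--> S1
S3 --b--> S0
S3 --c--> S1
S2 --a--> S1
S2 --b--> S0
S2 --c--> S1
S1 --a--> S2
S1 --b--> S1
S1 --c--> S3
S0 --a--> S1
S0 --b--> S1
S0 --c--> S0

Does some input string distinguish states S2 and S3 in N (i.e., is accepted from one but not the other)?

Initial partition by acceptance: {S0} | {S1,S2,S3}.
Refine {S1,S2,S3} on symbol b: members go to different blocks, giving {S2,S3} and {S1}.
No further refinement is possible. Final partition (3 blocks): {S0} | {S2,S3} | {S1}.
S2 and S3 lie in the same block of the stable partition, so they are equivalent — no string distinguishes them.

No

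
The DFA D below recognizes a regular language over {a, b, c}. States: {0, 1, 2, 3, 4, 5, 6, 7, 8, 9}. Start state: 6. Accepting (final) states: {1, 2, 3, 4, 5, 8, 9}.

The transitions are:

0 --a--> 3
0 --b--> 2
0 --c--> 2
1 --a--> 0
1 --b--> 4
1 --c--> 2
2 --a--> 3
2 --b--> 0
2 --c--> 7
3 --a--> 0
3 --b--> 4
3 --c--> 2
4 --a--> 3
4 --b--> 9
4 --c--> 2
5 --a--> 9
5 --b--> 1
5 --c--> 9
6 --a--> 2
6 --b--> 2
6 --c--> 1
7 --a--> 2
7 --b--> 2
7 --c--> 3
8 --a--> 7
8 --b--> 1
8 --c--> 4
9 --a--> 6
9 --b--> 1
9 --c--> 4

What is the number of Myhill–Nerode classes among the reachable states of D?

6

First remove the unreachable states {5,8}; 8 states remain.
Start with accepting vs non-accepting: {1,2,3,4,9} | {0,6,7}.
Refine {1,2,3,4,9} on symbol a: members go to different blocks, giving {1,3,9} and {2,4}.
On input b, block {1,3,9} splits into {1,3} and {9}.
On input a, block {0,6,7} splits into {6,7} and {0}.
Refine {2,4} on symbol b: members go to different blocks, giving {2} and {4}.
Stable partition: {1,3} | {6,7} | {2} | {9} | {0} | {4} — 6 equivalence classes.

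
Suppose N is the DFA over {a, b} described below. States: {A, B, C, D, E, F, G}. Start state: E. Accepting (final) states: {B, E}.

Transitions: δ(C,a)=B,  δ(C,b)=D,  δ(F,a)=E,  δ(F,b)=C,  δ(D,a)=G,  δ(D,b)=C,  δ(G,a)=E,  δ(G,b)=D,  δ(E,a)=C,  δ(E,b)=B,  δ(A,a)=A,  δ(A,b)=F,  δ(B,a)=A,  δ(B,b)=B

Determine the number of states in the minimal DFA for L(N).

7

Every state is reachable, so we keep all 7.
P0 = {B,E} | {A,C,D,F,G}.
Split {A,C,D,F,G} by δ(·,a) → {C,F,G} and {A,D}.
On input a, block {B,E} splits into {B} and {E}.
On input a, block {C,F,G} splits into {F,G} and {C}.
On input b, block {F,G} splits into {F} and {G}.
On input a, block {A,D} splits into {A} and {D}.
No further refinement is possible. Final partition (7 blocks): {B} | {F} | {A} | {E} | {C} | {G} | {D}.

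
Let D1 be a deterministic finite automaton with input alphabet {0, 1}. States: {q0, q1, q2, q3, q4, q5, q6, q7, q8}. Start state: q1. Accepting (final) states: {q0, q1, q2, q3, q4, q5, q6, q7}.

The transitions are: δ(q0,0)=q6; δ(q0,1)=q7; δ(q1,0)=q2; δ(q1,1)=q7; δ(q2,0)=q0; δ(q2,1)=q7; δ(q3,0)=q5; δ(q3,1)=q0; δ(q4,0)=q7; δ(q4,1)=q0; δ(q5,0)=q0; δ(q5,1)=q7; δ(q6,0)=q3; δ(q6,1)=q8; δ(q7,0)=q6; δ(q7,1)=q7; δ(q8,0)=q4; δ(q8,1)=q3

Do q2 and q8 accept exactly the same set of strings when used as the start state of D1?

No

Every state is reachable, so we keep all 9.
P0 = {q0,q1,q2,q3,q4,q5,q6,q7} | {q8}.
Split {q0,q1,q2,q3,q4,q5,q6,q7} by δ(·,1) → {q0,q1,q2,q3,q4,q5,q7} and {q6}.
Refine {q0,q1,q2,q3,q4,q5,q7} on symbol 0: members go to different blocks, giving {q1,q2,q3,q4,q5} and {q0,q7}.
Split {q1,q2,q3,q4,q5} by δ(·,0) → {q2,q4,q5} and {q1,q3}.
Stable partition: {q2,q4,q5} | {q8} | {q6} | {q0,q7} | {q1,q3} — 5 equivalence classes.
q2 and q8 end up in different blocks, so they are distinguishable. For instance, the string 'ε' is accepted from only q2.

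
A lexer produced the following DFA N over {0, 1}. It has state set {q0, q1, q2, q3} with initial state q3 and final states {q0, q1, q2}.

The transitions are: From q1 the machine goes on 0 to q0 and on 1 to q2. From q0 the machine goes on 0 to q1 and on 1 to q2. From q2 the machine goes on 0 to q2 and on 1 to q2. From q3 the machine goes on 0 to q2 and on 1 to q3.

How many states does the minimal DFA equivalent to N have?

2

States {q0,q1} cannot be reached from the start state, so discard them.
P0 = {q2} | {q3}.
The partition is now stable with 2 blocks: {q2} | {q3}.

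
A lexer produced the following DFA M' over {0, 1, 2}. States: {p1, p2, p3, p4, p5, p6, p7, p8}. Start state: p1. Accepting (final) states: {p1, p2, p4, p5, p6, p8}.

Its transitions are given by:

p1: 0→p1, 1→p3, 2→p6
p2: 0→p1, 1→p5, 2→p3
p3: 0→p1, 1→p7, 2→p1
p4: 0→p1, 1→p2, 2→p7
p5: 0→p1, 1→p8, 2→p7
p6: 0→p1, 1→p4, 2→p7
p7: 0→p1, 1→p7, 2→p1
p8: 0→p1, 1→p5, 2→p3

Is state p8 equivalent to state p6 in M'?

All states are reachable from the start state.
Start with accepting vs non-accepting: {p1,p2,p4,p5,p6,p8} | {p3,p7}.
Split {p1,p2,p4,p5,p6,p8} by δ(·,1) → {p2,p4,p5,p6,p8} and {p1}.
Stable partition: {p2,p4,p5,p6,p8} | {p3,p7} | {p1} — 3 equivalence classes.
p8 and p6 lie in the same block of the stable partition, so they are equivalent — no string distinguishes them.

Yes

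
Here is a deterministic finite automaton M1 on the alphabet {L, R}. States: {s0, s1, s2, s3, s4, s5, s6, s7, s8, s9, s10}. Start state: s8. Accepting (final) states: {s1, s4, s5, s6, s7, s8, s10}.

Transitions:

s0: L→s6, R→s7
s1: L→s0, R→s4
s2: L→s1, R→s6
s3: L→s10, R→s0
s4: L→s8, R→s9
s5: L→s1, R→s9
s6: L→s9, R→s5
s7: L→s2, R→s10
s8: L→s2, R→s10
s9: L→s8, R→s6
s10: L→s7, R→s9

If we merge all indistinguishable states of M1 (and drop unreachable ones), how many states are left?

States {s3} cannot be reached from the start state, so discard them.
Start with accepting vs non-accepting: {s1,s4,s5,s6,s7,s8,s10} | {s0,s2,s9}.
Refine {s1,s4,s5,s6,s7,s8,s10} on symbol L: members go to different blocks, giving {s1,s6,s7,s8} and {s4,s5,s10}.
Stable partition: {s1,s6,s7,s8} | {s0,s2,s9} | {s4,s5,s10} — 3 equivalence classes.

3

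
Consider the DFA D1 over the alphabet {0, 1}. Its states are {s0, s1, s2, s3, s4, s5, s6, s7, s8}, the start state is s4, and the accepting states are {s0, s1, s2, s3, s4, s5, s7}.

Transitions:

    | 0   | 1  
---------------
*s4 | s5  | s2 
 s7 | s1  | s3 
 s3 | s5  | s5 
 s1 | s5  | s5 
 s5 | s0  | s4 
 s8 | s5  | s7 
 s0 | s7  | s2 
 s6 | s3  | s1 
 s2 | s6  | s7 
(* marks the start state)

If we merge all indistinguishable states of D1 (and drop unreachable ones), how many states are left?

First remove the unreachable states {s8}; 8 states remain.
Initial partition by acceptance: {s0,s1,s2,s3,s4,s5,s7} | {s6}.
Refine {s0,s1,s2,s3,s4,s5,s7} on symbol 0: members go to different blocks, giving {s0,s1,s3,s4,s5,s7} and {s2}.
Refine {s0,s1,s3,s4,s5,s7} on symbol 1: members go to different blocks, giving {s1,s3,s5,s7} and {s0,s4}.
On input 0, block {s1,s3,s5,s7} splits into {s1,s3,s7} and {s5}.
Refine {s1,s3,s7} on symbol 0: members go to different blocks, giving {s1,s3} and {s7}.
Split {s0,s4} by δ(·,0) → {s0} and {s4}.
No further refinement is possible. Final partition (7 blocks): {s1,s3} | {s6} | {s2} | {s0} | {s5} | {s7} | {s4}.

7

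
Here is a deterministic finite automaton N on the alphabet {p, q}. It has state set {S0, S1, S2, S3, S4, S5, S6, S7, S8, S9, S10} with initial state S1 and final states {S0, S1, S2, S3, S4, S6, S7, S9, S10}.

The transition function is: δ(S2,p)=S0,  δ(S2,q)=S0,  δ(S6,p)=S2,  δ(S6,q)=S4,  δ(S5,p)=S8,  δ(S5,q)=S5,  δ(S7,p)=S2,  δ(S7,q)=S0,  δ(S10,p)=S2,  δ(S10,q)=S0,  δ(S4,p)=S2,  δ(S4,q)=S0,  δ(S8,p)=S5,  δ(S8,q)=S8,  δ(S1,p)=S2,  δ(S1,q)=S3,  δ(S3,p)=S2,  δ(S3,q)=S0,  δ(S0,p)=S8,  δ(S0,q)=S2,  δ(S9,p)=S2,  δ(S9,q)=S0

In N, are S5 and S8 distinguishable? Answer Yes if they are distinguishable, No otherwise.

States {S4,S6,S7,S9,S10} cannot be reached from the start state, so discard them.
Start with accepting vs non-accepting: {S0,S1,S2,S3} | {S5,S8}.
Refine {S0,S1,S2,S3} on symbol p: members go to different blocks, giving {S1,S2,S3} and {S0}.
Split {S1,S2,S3} by δ(·,p) → {S1,S3} and {S2}.
Refine {S1,S3} on symbol q: members go to different blocks, giving {S1} and {S3}.
No further refinement is possible. Final partition (5 blocks): {S1} | {S5,S8} | {S0} | {S2} | {S3}.
S5 and S8 lie in the same block of the stable partition, so they are equivalent — no string distinguishes them.

No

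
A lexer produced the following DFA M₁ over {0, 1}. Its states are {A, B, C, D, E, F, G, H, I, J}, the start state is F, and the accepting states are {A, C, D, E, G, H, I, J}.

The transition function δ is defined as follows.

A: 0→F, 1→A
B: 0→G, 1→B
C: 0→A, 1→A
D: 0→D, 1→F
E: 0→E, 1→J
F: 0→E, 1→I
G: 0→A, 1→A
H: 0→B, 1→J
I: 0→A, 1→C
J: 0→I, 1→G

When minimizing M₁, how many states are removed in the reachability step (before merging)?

3

BFS from F reaches {A, C, E, F, G, I, J}; the 3 state(s) B, D, H are never visited.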